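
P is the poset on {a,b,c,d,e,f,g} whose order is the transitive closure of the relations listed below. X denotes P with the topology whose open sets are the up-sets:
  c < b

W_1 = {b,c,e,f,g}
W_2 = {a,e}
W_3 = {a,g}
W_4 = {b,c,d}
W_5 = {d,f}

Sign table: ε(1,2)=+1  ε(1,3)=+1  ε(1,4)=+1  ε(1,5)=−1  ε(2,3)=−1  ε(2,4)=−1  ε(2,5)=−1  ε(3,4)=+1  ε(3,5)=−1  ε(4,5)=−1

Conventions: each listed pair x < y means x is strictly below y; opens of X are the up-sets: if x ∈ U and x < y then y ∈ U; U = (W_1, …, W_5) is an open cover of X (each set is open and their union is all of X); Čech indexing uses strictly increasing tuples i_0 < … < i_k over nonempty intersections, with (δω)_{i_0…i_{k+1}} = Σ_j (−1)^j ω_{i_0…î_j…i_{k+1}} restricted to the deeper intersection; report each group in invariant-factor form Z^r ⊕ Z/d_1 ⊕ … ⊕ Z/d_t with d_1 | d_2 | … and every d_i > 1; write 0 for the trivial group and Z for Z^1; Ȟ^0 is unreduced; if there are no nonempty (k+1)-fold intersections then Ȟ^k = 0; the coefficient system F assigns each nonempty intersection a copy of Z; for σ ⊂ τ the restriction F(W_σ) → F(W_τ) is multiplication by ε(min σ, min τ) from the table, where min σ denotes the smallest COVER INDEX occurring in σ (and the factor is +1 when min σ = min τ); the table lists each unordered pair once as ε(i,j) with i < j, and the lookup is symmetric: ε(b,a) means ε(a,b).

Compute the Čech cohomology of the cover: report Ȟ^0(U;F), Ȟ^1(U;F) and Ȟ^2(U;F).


Ȟ^0 ≅ 0,  Ȟ^1 ≅ Z ⊕ Z/2,  Ȟ^2 ≅ 0

nerve simplices:
  W12={e} W13={g} W14={b,c} W15={f} W23={a} W45={d}
C dims 5,6; δ0: rk 5, SNF 1^4·2
degree 0: 5−5−0 = 0 → Ȟ^0 ≅ 0
degree 1: 6−0−5 = 1 plus torsion [2] → Ȟ^1 ≅ Z ⊕ Z/2
degree 2: 0−0−0 = 0 → Ȟ^2 ≅ 0


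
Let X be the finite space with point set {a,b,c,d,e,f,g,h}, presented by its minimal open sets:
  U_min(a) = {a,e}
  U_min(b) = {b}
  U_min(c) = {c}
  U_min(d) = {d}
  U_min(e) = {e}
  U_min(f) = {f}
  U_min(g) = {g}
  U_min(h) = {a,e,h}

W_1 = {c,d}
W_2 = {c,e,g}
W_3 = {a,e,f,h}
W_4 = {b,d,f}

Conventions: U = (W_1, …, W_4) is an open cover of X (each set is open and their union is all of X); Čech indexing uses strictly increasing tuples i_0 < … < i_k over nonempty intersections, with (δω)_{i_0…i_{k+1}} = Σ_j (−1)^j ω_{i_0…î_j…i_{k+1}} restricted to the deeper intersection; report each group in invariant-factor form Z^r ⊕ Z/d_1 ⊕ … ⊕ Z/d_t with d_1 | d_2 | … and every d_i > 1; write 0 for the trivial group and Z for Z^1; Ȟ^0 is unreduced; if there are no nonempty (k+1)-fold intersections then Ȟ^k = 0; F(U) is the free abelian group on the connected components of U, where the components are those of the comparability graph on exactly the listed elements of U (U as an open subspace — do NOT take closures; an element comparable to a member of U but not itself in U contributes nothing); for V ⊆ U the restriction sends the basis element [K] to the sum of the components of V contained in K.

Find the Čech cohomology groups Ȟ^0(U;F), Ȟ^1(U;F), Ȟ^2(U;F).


cover nerve:
  W12={c} W14={d} W23={e} W34={f}
components per intersection:
  W1: {c} {d}
  W2: {c} {e} {g}
  W3: {a,e,h} {f}
  W4: {b} {d} {f}
  W12: {c}
  W14: {d}
  W23: {e}
  W34: {f}
C dims 10,4; δ0: rk 4, SNF 1^4
Ȟ^0: (10−4)−0=6 ⇒ Z^6
Ȟ^1: (4−0)−4=0 ⇒ 0
Ȟ^2: (0−0)−0=0 ⇒ 0

Ȟ^0 = Z^6; Ȟ^1 = 0; Ȟ^2 = 0


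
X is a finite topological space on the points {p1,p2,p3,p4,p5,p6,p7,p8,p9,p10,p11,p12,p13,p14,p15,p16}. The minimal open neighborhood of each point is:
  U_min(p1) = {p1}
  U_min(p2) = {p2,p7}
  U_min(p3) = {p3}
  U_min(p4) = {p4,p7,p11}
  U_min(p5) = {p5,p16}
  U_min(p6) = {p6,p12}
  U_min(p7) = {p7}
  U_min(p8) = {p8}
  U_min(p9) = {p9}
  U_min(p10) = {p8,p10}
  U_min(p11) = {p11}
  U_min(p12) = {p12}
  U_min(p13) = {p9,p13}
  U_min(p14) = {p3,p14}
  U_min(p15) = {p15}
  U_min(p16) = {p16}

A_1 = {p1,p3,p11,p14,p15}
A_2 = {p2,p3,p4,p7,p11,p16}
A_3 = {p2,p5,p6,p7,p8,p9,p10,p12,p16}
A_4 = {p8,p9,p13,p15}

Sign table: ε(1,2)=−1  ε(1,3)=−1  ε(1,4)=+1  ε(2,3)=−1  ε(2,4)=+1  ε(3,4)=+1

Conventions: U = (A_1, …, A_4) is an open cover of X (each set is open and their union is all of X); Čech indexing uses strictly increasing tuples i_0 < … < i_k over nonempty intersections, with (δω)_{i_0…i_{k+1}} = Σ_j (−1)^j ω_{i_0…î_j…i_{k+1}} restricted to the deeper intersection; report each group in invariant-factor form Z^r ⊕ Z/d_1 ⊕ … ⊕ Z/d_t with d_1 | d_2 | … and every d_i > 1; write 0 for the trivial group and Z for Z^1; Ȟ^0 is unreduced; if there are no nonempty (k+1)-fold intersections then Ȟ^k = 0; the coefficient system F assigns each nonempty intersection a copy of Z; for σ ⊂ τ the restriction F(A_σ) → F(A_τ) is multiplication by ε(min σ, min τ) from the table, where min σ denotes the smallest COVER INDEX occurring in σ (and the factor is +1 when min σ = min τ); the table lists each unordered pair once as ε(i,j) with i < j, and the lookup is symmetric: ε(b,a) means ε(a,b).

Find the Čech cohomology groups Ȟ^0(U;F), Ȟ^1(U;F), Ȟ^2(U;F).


intersection data:
  A12={p3,p11} A14={p15} A23={p2,p7,p16} A34={p8,p9}
C dims 4,4; δ0: rk 3, SNF 1^3
Ȟ^0 = (4 − 3) − 0 = 1, so Ȟ^0 ≅ Z
Ȟ^1 = (4 − 0) − 3 = 1, so Ȟ^1 ≅ Z
Ȟ^2 = (0 − 0) − 0 = 0, so Ȟ^2 ≅ 0

Ȟ^0 = Z, Ȟ^1 = Z and Ȟ^2 = 0


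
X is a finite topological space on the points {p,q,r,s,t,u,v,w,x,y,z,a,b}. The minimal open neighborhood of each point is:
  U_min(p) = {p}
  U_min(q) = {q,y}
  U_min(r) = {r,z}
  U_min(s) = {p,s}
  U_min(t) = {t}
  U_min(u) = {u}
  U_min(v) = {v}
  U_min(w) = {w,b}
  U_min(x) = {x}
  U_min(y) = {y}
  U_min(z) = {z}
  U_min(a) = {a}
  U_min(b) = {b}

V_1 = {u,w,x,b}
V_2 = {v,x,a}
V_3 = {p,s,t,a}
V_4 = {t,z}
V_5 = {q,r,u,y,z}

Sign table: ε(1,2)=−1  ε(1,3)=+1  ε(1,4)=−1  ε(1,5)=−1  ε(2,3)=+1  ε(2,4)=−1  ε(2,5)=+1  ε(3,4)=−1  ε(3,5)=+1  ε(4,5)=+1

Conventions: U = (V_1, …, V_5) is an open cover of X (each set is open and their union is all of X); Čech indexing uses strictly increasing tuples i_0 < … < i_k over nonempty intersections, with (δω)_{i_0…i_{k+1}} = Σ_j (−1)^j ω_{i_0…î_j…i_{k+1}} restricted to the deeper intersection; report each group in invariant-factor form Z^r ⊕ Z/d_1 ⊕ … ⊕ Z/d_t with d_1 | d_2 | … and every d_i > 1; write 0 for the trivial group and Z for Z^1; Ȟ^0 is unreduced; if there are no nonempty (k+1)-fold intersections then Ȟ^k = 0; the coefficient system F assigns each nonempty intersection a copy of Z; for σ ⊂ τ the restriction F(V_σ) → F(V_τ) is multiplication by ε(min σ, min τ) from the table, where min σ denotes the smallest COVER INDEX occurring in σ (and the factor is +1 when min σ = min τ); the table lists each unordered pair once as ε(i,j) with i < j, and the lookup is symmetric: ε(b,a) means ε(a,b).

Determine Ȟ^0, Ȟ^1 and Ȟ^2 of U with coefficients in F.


nerve simplices:
  V12={x} V15={u} V23={a} V34={t} V45={z}
C dims 5,5; δ0: rk 5, SNF 1^4·2
degree 0: 5−5−0 = 0 → Ȟ^0 ≅ 0
degree 1: 5−0−5 = 0 plus torsion [2] → Ȟ^1 ≅ Z/2
degree 2: 0−0−0 = 0 → Ȟ^2 ≅ 0

Ȟ^0(U;F) ≅ 0,  Ȟ^1(U;F) ≅ Z/2,  Ȟ^2(U;F) ≅ 0


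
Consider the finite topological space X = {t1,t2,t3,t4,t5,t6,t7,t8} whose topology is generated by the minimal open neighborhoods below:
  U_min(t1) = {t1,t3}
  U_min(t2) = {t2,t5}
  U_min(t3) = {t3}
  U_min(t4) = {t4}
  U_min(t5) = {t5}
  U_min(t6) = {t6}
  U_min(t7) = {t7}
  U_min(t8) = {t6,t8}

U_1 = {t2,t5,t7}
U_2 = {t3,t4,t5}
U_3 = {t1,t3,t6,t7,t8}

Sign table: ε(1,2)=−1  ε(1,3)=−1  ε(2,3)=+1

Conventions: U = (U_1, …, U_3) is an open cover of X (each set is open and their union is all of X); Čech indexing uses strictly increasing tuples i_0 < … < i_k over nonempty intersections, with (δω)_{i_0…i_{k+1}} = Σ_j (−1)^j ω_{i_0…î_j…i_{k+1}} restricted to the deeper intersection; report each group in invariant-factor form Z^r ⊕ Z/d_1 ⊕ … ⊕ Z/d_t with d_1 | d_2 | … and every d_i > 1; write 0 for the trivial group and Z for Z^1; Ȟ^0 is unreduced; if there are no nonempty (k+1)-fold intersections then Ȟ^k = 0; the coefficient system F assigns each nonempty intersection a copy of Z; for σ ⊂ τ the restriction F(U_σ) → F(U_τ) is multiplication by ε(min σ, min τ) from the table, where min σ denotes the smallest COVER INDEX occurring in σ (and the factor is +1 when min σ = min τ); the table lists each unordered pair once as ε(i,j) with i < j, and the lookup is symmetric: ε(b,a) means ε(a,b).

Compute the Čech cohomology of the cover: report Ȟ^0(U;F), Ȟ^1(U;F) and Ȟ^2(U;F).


nonempty overlaps:
  U12={t5} U13={t7} U23={t3}
C dims 3,3; δ0: rk 2, SNF 1^2
degree 0: 3−2−0 = 1 → Ȟ^0 ≅ Z
degree 1: 3−0−2 = 1 → Ȟ^1 ≅ Z
degree 2: 0−0−0 = 0 → Ȟ^2 ≅ 0

Ȟ^0(U;F) ≅ Z; Ȟ^1(U;F) ≅ Z; Ȟ^2(U;F) ≅ 0


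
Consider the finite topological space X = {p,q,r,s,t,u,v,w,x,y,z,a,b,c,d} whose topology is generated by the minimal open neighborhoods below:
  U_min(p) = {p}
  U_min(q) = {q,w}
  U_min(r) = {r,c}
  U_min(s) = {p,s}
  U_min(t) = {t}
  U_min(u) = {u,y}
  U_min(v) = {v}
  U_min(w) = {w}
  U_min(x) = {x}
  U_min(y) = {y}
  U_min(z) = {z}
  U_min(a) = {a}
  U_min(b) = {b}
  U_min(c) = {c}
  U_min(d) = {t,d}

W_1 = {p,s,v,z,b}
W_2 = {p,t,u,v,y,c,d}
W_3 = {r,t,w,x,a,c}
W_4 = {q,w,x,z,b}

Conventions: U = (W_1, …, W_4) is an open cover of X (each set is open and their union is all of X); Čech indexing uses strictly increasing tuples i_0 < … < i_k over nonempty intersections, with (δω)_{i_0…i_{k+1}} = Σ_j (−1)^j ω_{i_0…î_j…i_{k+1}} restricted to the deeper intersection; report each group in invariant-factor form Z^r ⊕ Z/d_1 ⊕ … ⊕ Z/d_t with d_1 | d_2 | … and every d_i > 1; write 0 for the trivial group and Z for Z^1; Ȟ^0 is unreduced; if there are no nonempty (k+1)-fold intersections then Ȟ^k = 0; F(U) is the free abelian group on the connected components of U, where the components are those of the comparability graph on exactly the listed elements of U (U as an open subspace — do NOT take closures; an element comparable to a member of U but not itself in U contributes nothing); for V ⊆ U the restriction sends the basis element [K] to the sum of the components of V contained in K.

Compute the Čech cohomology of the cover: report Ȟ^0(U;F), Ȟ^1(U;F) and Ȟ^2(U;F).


Ȟ^0 ≅ Z^10,  Ȟ^1 ≅ 0,  Ȟ^2 ≅ 0

nonempty intersections:
  W12={p,v} W14={z,b} W23={t,c} W34={w,x}
components per intersection:
  W1: {p,s} {v} {z} {b}
  W2: {p} {t,d} {u,y} {v} {c}
  W3: {r,c} {t} {w} {x} {a}
  W4: {q,w} {x} {z} {b}
  W12: {p} {v}
  W14: {z} {b}
  W23: {t} {c}
  W34: {w} {x}
C dims 18,8; δ0: rk 8, SNF 1^8
Ȟ^0: (18−8)−0=10 ⇒ Z^10
Ȟ^1: (8−0)−8=0 ⇒ 0
Ȟ^2: (0−0)−0=0 ⇒ 0


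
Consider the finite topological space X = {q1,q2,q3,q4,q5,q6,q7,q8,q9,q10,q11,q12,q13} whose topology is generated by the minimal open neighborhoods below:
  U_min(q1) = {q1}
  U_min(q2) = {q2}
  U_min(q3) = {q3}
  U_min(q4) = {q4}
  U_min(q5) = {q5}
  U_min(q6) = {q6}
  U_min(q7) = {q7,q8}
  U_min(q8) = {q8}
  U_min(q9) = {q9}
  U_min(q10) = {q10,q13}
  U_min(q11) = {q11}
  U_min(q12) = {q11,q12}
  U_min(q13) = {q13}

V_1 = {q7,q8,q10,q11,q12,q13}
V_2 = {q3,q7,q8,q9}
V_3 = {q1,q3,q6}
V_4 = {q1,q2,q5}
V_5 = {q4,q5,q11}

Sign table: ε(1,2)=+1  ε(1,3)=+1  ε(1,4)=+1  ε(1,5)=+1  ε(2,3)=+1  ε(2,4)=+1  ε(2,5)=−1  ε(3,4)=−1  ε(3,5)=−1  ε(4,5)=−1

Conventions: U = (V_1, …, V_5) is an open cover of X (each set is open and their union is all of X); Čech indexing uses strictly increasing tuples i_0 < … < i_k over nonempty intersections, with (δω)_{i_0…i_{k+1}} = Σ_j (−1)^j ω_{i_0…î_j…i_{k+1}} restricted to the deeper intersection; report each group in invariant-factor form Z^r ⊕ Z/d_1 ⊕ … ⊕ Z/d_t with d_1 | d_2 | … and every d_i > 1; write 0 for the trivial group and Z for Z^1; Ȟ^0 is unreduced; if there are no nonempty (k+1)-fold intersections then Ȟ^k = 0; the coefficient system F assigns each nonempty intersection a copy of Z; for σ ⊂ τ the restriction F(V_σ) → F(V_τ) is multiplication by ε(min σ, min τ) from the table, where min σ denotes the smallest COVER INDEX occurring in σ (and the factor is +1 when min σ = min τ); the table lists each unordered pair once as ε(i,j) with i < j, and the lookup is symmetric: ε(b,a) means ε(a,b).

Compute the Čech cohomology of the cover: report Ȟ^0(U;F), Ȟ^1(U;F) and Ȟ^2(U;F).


intersection data:
  V12={q7,q8} V15={q11} V23={q3} V34={q1} V45={q5}
C dims 5,5; δ0: rk 4, SNF 1^4
Ȟ^0 = (5 − 4) − 0 = 1, so Ȟ^0 ≅ Z
Ȟ^1 = (5 − 0) − 4 = 1, so Ȟ^1 ≅ Z
Ȟ^2 = (0 − 0) − 0 = 0, so Ȟ^2 ≅ 0

Ȟ^0 = Z, Ȟ^1 = Z and Ȟ^2 = 0


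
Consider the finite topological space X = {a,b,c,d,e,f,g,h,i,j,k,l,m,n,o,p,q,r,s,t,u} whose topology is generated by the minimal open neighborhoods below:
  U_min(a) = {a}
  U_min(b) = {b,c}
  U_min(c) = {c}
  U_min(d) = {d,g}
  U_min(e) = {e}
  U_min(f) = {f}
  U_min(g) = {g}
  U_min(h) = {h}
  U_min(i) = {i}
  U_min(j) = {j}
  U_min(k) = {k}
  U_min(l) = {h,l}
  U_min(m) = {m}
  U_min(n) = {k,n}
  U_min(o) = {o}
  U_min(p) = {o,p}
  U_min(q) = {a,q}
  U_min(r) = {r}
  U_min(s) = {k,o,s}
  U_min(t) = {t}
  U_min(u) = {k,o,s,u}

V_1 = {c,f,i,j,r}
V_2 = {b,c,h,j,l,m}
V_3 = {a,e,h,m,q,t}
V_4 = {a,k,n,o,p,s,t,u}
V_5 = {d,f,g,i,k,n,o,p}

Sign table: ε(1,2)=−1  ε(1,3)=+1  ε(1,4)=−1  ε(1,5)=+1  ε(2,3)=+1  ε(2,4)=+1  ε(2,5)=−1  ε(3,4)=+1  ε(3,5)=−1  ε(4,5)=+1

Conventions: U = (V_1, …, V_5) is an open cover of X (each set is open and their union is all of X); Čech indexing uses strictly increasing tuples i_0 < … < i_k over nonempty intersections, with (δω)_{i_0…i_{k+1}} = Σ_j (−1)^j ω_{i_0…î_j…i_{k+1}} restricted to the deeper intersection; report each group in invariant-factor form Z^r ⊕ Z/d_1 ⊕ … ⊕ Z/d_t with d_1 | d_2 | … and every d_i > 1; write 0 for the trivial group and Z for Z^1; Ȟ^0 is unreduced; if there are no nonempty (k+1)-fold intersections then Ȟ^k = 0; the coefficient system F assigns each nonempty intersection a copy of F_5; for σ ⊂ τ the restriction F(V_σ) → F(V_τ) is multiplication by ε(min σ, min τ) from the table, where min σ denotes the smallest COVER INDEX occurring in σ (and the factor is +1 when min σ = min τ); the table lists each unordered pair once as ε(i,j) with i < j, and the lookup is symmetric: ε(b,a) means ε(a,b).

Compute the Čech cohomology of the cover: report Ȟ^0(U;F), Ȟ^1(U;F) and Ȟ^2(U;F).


nonempty intersections:
  V12={c,j} V15={f,i} V23={h,m} V34={a,t} V45={k,n,o,p}
C dims 5,5; δ0: rk_F5 5
Ȟ^0: (5−5)−0=0 ⇒ 0
Ȟ^1: (5−0)−5=0 ⇒ 0
Ȟ^2: (0−0)−0=0 ⇒ 0

Ȟ^0(U;F) ≅ 0, Ȟ^1(U;F) ≅ 0, Ȟ^2(U;F) ≅ 0


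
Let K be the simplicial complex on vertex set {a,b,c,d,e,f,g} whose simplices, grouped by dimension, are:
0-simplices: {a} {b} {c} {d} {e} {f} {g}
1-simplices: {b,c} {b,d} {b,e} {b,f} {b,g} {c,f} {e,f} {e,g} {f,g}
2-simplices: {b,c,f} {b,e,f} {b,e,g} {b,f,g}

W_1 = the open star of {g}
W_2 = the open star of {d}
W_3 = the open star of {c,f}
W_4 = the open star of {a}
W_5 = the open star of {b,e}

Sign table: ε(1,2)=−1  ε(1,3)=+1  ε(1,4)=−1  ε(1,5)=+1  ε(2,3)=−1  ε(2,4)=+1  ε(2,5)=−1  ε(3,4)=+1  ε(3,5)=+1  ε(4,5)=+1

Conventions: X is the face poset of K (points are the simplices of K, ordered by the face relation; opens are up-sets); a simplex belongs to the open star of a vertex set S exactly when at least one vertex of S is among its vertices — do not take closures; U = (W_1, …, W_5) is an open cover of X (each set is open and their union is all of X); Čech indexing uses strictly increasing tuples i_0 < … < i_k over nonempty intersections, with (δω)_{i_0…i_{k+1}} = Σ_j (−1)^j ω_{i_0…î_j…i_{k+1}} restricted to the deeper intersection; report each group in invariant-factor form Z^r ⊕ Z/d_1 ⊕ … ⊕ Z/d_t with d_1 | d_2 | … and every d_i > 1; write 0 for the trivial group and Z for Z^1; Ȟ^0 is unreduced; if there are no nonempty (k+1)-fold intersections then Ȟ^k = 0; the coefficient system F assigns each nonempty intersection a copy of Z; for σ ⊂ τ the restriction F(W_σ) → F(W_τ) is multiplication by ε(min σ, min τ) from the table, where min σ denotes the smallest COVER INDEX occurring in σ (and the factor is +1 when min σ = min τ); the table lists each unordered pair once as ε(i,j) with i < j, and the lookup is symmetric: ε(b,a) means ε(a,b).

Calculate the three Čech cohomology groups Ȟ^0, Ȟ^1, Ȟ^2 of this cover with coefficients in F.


nonempty overlaps:
  W1={{g},{b,g},{e,g},{f,g},{b,e,g},{b,f,g}} W2={{d},{b,d}} W3={{c},{f},{b,c},{b,f},{c,f},{e,f},{f,g},{b,c,f},{b,e,f},{b,f,g}} W4={{a}} W5={{b},{e},{b,c},{b,d},{b,e},{b,f},{b,g},{e,f},{e,g},{b,c,f},{b,e,f},{b,e,g},{b,f,g}}
  W13={{f,g},{b,f,g}} W15={{b,g},{e,g},{b,e,g},{b,f,g}} W25={{b,d}} W35={{b,c},{b,f},{e,f},{b,c,f},{b,e,f},{b,f,g}}
  W135={{b,f,g}}
C dims 5,4,1; δ0: rk 3, SNF 1^3; δ1: rk 1, SNF 1^1
degree 0: 5−3−0 = 2 → Ȟ^0 ≅ Z^2
degree 1: 4−1−3 = 0 → Ȟ^1 ≅ 0
degree 2: 1−0−1 = 0 → Ȟ^2 ≅ 0

Ȟ^0(U;F) ≅ Z^2, Ȟ^1(U;F) ≅ 0, Ȟ^2(U;F) ≅ 0


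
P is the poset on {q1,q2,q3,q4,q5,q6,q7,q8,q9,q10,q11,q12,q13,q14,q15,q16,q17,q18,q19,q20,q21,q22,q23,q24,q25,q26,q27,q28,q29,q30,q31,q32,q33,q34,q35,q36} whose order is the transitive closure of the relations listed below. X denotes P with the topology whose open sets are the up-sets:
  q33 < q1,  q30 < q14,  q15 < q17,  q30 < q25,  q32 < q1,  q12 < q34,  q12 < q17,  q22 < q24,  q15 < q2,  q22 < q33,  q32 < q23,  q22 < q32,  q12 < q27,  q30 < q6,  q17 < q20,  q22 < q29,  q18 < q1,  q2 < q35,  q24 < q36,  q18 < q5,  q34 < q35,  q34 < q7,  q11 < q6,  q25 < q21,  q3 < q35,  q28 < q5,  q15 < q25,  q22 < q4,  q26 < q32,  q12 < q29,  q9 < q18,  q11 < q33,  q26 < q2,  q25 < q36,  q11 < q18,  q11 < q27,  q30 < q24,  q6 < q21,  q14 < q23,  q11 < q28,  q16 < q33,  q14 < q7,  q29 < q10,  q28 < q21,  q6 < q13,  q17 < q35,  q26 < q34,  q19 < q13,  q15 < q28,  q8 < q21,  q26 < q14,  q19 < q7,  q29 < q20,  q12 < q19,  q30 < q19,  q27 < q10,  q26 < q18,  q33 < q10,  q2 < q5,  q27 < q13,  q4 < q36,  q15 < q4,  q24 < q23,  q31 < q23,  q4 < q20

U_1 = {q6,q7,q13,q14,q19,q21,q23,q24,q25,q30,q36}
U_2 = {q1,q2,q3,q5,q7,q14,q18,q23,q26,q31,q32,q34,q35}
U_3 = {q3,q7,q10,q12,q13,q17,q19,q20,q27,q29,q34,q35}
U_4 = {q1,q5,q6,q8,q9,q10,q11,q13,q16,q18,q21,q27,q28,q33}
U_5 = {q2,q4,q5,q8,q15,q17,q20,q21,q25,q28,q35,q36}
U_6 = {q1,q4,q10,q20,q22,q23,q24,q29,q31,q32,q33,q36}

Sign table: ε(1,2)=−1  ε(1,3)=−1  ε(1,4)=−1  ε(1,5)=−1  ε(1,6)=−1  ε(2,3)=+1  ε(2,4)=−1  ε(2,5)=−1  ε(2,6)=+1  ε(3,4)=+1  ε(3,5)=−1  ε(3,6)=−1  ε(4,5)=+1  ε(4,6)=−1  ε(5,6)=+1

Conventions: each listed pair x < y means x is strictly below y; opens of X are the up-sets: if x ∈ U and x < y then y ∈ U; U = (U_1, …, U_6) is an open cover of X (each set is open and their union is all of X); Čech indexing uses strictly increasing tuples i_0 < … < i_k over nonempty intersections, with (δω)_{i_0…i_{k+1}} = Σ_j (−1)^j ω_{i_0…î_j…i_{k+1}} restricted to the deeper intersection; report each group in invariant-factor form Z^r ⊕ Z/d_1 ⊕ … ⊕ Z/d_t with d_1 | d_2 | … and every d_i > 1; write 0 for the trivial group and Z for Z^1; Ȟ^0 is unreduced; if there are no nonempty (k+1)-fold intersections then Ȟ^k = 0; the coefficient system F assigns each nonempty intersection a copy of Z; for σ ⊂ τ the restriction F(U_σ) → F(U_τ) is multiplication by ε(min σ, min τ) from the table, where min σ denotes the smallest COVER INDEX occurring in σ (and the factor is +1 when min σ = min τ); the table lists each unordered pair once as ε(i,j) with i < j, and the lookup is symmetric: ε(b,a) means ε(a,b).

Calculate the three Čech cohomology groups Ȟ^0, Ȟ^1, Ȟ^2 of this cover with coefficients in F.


Ȟ^0(U;F) ≅ 0,  Ȟ^1(U;F) ≅ Z/2,  Ȟ^2(U;F) ≅ Z

nerve of the cover:
  U12={q7,q14,q23} U13={q7,q13,q19} U14={q6,q13,q21} U15={q21,q25,q36} U16={q23,q24,q36} U23={q3,q7,q34,q35} U24={q1,q5,q18} U25={q2,q5,q35} U26={q1,q23,q31,q32} U34={q10,q13,q27} U35={q17,q20,q35} U36={q10,q20,q29} U45={q5,q8,q21,q28} U46={q1,q10,q33} U56={q4,q20,q36}
  U123={q7} U126={q23} U134={q13} U145={q21} U156={q36} U235={q35} U245={q5} U246={q1} U346={q10} U356={q20}
C dims 6,15,10; δ0: rk 6, SNF 1^5·2; δ1: rk 9, SNF 1^9
Ȟ^0 = (6 − 6) − 0 = 0, so Ȟ^0 ≅ 0
Ȟ^1 = (15 − 9) − 6 = 0 plus torsion [2], so Ȟ^1 ≅ Z/2
Ȟ^2 = (10 − 0) − 9 = 1, so Ȟ^2 ≅ Z


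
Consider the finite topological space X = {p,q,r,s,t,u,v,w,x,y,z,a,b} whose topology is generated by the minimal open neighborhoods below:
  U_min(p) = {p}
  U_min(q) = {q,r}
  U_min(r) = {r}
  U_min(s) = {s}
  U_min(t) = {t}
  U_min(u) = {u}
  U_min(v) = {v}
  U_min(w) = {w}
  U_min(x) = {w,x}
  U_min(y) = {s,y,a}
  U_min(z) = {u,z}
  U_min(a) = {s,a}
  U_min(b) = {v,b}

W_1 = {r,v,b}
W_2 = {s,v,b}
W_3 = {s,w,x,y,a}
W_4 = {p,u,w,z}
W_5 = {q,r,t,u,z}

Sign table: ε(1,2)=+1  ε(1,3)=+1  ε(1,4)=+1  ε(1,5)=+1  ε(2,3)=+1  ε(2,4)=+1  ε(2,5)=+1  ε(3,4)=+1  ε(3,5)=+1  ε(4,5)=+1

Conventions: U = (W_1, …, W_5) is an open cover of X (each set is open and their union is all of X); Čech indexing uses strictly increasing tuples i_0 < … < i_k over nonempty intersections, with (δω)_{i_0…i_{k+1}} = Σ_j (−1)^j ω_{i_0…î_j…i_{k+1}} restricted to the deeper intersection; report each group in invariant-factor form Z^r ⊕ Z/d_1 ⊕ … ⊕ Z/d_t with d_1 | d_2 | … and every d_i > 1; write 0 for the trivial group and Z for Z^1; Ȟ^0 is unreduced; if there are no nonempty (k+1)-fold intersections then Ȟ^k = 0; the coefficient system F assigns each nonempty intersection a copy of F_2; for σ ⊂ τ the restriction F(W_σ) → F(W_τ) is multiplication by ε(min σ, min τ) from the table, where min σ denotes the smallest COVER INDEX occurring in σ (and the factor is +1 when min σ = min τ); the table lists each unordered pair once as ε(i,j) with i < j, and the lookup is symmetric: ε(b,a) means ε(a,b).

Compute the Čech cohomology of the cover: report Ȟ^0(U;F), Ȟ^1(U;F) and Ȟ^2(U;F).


nerve simplices:
  W12={v,b} W15={r} W23={s} W34={w} W45={u,z}
C dims 5,5; δ0: rk_F2 4
degree 0: 5−4−0 = 1 → Ȟ^0 ≅ Z/2
degree 1: 5−0−4 = 1 → Ȟ^1 ≅ Z/2
degree 2: 0−0−0 = 0 → Ȟ^2 ≅ 0

Ȟ^0(U;F) ≅ Z/2, Ȟ^1(U;F) ≅ Z/2 and Ȟ^2(U;F) ≅ 0


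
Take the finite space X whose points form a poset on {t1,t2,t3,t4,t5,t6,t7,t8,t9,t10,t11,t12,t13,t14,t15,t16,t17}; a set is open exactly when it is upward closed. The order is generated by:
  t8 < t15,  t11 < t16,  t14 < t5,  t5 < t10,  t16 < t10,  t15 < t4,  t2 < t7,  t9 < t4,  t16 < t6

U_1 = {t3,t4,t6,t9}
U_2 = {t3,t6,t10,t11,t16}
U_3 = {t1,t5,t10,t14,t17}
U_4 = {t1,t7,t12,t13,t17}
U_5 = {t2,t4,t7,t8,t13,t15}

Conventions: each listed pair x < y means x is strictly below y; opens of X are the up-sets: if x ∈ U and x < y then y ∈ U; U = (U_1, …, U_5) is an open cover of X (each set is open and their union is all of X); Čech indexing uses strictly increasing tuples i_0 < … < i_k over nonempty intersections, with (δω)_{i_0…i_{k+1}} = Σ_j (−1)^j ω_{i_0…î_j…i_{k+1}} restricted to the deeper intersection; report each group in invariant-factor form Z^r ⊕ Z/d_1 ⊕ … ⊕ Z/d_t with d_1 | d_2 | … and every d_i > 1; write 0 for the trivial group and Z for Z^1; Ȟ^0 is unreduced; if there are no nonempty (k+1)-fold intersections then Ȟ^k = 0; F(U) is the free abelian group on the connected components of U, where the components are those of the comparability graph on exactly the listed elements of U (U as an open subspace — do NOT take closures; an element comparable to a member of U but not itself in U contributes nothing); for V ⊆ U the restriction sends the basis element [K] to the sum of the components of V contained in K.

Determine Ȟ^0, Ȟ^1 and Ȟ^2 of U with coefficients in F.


Ȟ^0 ≅ Z^8, Ȟ^1 ≅ 0 and Ȟ^2 ≅ 0

nerve of the cover:
  U12={t3,t6} U15={t4} U23={t10} U34={t1,t17} U45={t7,t13}
components per intersection:
  U1: {t3} {t4,t9} {t6}
  U2: {t3} {t6,t10,t11,t16}
  U3: {t1} {t5,t10,t14} {t17}
  U4: {t1} {t7} {t12} {t13} {t17}
  U5: {t2,t7} {t4,t8,t15} {t13}
  U12: {t3} {t6}
  U15: {t4}
  U23: {t10}
  U34: {t1} {t17}
  U45: {t7} {t13}
C dims 16,8; δ0: rk 8, SNF 1^8
Ȟ^0 = (16 − 8) − 0 = 8, so Ȟ^0 ≅ Z^8
Ȟ^1 = (8 − 0) − 8 = 0, so Ȟ^1 ≅ 0
Ȟ^2 = (0 − 0) − 0 = 0, so Ȟ^2 ≅ 0


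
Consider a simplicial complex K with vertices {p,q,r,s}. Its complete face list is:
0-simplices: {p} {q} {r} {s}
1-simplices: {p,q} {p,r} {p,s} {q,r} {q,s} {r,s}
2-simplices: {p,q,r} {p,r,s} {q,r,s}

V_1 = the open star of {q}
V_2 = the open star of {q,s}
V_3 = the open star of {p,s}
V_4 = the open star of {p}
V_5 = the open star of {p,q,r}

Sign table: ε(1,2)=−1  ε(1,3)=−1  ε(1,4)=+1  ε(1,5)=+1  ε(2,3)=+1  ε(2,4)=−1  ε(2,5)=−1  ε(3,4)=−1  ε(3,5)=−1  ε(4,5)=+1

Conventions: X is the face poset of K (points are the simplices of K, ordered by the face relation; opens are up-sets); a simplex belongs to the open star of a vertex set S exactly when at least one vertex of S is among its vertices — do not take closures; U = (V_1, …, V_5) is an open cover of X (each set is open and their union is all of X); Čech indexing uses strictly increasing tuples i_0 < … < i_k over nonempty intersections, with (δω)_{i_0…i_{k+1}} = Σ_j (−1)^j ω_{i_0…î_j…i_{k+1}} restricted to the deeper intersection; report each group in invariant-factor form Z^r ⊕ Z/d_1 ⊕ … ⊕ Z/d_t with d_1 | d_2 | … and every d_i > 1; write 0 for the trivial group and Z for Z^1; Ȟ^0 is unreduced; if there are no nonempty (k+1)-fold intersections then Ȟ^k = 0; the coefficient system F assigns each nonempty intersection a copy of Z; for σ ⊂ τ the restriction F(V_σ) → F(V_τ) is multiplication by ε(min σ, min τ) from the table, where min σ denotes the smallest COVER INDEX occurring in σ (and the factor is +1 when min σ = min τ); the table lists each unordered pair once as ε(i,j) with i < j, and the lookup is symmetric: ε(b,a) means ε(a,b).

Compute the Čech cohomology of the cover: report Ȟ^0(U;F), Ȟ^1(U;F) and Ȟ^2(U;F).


Ȟ^0 ≅ Z; Ȟ^1 ≅ 0; Ȟ^2 ≅ 0

intersection data:
  V1={{q},{p,q},{q,r},{q,s},{p,q,r},{q,r,s}} V2={{q},{s},{p,q},{p,s},{q,r},{q,s},{r,s},{p,q,r},{p,r,s},{q,r,s}} V3={{p},{s},{p,q},{p,r},{p,s},{q,s},{r,s},{p,q,r},{p,r,s},{q,r,s}} V4={{p},{p,q},{p,r},{p,s},{p,q,r},{p,r,s}} V5={{p},{q},{r},{p,q},{p,r},{p,s},{q,r},{q,s},{r,s},{p,q,r},{p,r,s},{q,r,s}}
  V12={{q},{p,q},{q,r},{q,s},{p,q,r},{q,r,s}} V13={{p,q},{q,s},{p,q,r},{q,r,s}} V14={{p,q},{p,q,r}} V15={{q},{p,q},{q,r},{q,s},{p,q,r},{q,r,s}} V23={{s},{p,q},{p,s},{q,s},{r,s},{p,q,r},{p,r,s},{q,r,s}} V24={{p,q},{p,s},{p,q,r},{p,r,s}} V25={{q},{p,q},{p,s},{q,r},{q,s},{r,s},{p,q,r},{p,r,s},{q,r,s}} V34={{p},{p,q},{p,r},{p,s},{p,q,r},{p,r,s}} V35={{p},{p,q},{p,r},{p,s},{q,s},{r,s},{p,q,r},{p,r,s},{q,r,s}} V45={{p},{p,q},{p,r},{p,s},{p,q,r},{p,r,s}}
  V123={{p,q},{q,s},{p,q,r},{q,r,s}} V124={{p,q},{p,q,r}} V125={{q},{p,q},{q,r},{q,s},{p,q,r},{q,r,s}} V134={{p,q},{p,q,r}} V135={{p,q},{q,s},{p,q,r},{q,r,s}} V145={{p,q},{p,q,r}} V234={{p,q},{p,s},{p,q,r},{p,r,s}} V235={{p,q},{p,s},{q,s},{r,s},{p,q,r},{p,r,s},{q,r,s}} V245={{p,q},{p,s},{p,q,r},{p,r,s}} V345={{p},{p,q},{p,r},{p,s},{p,q,r},{p,r,s}}
  V1234={{p,q},{p,q,r}} V1235={{p,q},{q,s},{p,q,r},{q,r,s}} V1245={{p,q},{p,q,r}} V1345={{p,q},{p,q,r}} V2345={{p,q},{p,s},{p,q,r},{p,r,s}}
  V12345={{p,q},{p,q,r}}
C dims 5,10,10,5; δ0: rk 4, SNF 1^4; δ1: rk 6, SNF 1^6; δ2: rk 4, SNF 1^4
Ȟ^0 = (5 − 4) − 0 = 1, so Ȟ^0 ≅ Z
Ȟ^1 = (10 − 6) − 4 = 0, so Ȟ^1 ≅ 0
Ȟ^2 = (10 − 4) − 6 = 0, so Ȟ^2 ≅ 0


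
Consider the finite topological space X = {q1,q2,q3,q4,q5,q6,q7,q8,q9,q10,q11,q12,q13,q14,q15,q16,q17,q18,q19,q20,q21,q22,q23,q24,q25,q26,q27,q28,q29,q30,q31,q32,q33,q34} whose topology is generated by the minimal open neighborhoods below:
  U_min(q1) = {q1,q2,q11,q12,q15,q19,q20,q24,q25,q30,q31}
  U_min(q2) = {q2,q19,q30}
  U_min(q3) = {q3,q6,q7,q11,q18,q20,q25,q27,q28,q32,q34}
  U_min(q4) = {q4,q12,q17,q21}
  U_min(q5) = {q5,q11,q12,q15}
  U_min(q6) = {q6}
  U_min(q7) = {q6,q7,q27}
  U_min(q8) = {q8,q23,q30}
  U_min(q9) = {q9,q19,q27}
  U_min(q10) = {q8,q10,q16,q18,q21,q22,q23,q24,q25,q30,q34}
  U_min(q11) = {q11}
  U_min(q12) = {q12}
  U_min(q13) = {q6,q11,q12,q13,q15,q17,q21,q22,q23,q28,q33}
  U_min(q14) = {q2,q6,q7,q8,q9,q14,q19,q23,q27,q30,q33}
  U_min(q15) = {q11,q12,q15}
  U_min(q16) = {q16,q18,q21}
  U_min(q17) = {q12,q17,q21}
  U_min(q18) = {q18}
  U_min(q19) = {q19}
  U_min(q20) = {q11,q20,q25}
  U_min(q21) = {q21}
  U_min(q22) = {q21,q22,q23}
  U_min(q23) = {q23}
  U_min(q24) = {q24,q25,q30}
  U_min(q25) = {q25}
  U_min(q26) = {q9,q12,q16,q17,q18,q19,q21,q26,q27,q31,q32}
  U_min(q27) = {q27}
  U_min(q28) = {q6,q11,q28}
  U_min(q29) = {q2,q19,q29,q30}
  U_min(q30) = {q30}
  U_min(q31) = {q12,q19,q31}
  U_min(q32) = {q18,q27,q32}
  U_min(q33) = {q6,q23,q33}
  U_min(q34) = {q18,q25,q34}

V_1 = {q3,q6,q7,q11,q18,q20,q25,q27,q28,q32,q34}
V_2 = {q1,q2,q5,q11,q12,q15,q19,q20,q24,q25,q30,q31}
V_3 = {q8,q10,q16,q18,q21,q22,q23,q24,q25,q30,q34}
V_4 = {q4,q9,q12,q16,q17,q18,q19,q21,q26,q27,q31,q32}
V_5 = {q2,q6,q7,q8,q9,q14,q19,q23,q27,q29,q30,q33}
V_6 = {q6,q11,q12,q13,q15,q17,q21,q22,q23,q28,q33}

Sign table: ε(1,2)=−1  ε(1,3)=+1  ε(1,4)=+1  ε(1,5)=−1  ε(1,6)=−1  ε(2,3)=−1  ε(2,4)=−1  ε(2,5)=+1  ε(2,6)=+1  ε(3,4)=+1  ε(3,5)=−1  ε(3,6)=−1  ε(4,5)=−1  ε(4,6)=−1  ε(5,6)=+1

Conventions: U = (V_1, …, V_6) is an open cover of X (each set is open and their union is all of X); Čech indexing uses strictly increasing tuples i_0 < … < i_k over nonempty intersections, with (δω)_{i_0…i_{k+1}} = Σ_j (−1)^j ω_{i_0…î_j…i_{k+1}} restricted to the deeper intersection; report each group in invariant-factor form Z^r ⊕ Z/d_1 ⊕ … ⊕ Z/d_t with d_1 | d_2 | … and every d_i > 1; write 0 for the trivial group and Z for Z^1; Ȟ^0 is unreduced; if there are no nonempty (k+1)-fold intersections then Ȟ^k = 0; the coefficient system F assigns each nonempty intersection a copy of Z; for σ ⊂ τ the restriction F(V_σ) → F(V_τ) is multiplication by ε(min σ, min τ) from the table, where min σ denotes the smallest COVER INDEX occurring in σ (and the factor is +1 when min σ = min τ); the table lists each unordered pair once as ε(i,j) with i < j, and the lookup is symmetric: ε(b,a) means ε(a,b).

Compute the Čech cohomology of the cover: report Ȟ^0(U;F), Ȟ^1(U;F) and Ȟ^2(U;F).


Ȟ^0 = Z; Ȟ^1 = 0; Ȟ^2 = Z/2

nerve simplices:
  V12={q11,q20,q25} V13={q18,q25,q34} V14={q18,q27,q32} V15={q6,q7,q27} V16={q6,q11,q28} V23={q24,q25,q30} V24={q12,q19,q31} V25={q2,q19,q30} V26={q11,q12,q15} V34={q16,q18,q21} V35={q8,q23,q30} V36={q21,q22,q23} V45={q9,q19,q27} V46={q12,q17,q21} V56={q6,q23,q33}
  V123={q25} V126={q11} V134={q18} V145={q27} V156={q6} V235={q30} V245={q19} V246={q12} V346={q21} V356={q23}
C dims 6,15,10; δ0: rk 5, SNF 1^5; δ1: rk 10, SNF 1^9·2
degree 0: 6−5−0 = 1 → Ȟ^0 ≅ Z
degree 1: 15−10−5 = 0 → Ȟ^1 ≅ 0
degree 2: 10−0−10 = 0 plus torsion [2] → Ȟ^2 ≅ Z/2


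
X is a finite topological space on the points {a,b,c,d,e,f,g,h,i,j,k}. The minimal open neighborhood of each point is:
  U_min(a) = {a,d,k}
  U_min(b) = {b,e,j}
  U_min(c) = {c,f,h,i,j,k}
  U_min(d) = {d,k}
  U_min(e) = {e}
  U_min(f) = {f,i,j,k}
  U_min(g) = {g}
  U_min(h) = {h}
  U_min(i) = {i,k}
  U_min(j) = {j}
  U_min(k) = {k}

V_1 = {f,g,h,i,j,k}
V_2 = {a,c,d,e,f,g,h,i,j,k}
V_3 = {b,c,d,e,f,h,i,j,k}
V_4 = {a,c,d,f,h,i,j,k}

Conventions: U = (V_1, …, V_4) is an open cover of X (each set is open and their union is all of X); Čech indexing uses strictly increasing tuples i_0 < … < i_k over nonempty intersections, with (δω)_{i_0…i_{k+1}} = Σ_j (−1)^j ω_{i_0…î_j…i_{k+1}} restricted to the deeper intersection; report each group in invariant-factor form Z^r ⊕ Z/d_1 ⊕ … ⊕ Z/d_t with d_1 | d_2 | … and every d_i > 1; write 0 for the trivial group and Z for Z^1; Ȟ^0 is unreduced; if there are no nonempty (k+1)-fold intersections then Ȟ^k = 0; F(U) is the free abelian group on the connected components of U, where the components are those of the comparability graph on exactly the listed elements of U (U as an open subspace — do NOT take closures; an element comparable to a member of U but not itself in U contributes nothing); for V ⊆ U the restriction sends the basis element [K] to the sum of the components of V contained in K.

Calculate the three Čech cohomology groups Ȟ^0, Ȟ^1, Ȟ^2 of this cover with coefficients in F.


intersection data:
  V12={f,g,h,i,j,k} V13={f,h,i,j,k} V14={f,h,i,j,k} V23={c,d,e,f,h,i,j,k} V24={a,c,d,f,h,i,j,k} V34={c,d,f,h,i,j,k}
  V123={f,h,i,j,k} V124={f,h,i,j,k} V134={f,h,i,j,k} V234={c,d,f,h,i,j,k}
  V1234={f,h,i,j,k}
components per intersection:
  V1: {f,i,j,k} {g} {h}
  V2: {a,c,d,f,h,i,j,k} {e} {g}
  V3: {b,c,d,e,f,h,i,j,k}
  V4: {a,c,d,f,h,i,j,k}
  V12: {f,i,j,k} {g} {h}
  V13: {f,i,j,k} {h}
  V14: {f,i,j,k} {h}
  V23: {c,d,f,h,i,j,k} {e}
  V24: {a,c,d,f,h,i,j,k}
  V34: {c,d,f,h,i,j,k}
  V123: {f,i,j,k} {h}
  V124: {f,i,j,k} {h}
  V134: {f,i,j,k} {h}
  V234: {c,d,f,h,i,j,k}
  V1234: {f,i,j,k} {h}
C dims 8,11,7,2; δ0: rk 6, SNF 1^6; δ1: rk 5, SNF 1^5; δ2: rk 2, SNF 1^2
Ȟ^0 = (8 − 6) − 0 = 2, so Ȟ^0 ≅ Z^2
Ȟ^1 = (11 − 5) − 6 = 0, so Ȟ^1 ≅ 0
Ȟ^2 = (7 − 2) − 5 = 0, so Ȟ^2 ≅ 0

Ȟ^0 = Z^2, Ȟ^1 = 0 and Ȟ^2 = 0


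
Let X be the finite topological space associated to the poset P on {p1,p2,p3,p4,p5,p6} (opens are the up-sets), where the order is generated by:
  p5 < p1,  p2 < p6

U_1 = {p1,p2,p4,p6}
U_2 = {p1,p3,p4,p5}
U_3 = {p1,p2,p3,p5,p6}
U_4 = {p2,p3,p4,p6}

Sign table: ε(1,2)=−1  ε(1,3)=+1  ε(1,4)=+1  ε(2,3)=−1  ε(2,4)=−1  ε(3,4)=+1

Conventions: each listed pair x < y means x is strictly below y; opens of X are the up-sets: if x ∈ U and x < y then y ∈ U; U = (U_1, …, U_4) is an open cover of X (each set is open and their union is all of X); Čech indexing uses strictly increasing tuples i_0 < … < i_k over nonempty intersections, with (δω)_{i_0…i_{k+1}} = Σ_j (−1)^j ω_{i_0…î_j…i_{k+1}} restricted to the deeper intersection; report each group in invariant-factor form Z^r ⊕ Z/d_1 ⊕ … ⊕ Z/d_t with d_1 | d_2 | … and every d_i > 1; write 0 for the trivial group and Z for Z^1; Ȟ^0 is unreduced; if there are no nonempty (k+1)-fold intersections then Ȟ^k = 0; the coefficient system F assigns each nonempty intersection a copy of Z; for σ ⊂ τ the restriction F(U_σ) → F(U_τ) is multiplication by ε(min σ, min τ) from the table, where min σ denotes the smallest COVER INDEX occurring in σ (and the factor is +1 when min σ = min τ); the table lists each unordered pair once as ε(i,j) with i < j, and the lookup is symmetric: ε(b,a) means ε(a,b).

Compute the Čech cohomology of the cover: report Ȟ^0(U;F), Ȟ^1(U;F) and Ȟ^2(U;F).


Ȟ^0(U;F) ≅ Z; Ȟ^1(U;F) ≅ 0; Ȟ^2(U;F) ≅ Z

nerve simplices:
  U12={p1,p4} U13={p1,p2,p6} U14={p2,p4,p6} U23={p1,p3,p5} U24={p3,p4} U34={p2,p3,p6}
  U123={p1} U124={p4} U134={p2,p6} U234={p3}
C dims 4,6,4; δ0: rk 3, SNF 1^3; δ1: rk 3, SNF 1^3
degree 0: 4−3−0 = 1 → Ȟ^0 ≅ Z
degree 1: 6−3−3 = 0 → Ȟ^1 ≅ 0
degree 2: 4−0−3 = 1 → Ȟ^2 ≅ Z


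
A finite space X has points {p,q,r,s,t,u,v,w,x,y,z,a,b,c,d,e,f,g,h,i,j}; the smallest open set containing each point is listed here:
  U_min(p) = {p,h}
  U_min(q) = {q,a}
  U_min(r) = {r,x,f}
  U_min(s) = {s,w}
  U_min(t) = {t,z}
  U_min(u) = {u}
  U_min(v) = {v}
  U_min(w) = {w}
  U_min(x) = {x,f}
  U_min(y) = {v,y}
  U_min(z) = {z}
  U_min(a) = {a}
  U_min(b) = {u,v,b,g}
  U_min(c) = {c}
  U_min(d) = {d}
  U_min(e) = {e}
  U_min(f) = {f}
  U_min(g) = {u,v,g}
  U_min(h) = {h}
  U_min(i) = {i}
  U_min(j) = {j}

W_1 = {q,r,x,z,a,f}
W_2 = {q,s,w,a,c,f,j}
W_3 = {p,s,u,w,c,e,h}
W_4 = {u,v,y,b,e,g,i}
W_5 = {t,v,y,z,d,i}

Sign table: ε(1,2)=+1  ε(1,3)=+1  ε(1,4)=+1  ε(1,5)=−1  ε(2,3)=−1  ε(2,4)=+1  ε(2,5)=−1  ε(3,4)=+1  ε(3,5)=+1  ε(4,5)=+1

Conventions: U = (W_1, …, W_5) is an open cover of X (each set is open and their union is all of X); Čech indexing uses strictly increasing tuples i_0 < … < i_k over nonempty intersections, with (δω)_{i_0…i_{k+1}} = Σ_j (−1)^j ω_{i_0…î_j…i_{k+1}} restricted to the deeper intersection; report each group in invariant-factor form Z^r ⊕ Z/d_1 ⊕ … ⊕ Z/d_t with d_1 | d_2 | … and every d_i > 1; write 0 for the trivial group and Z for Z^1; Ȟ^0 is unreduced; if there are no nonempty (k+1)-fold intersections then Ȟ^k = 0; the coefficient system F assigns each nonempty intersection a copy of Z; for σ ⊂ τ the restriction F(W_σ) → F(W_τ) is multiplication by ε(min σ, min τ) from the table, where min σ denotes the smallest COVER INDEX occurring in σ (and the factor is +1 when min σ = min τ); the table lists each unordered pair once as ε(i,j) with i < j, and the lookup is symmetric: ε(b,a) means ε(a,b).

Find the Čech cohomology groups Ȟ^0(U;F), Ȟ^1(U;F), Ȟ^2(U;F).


Ȟ^0 = Z, Ȟ^1 = Z and Ȟ^2 = 0

nonempty overlaps:
  W12={q,a,f} W15={z} W23={s,w,c} W34={u,e} W45={v,y,i}
C dims 5,5; δ0: rk 4, SNF 1^4
degree 0: 5−4−0 = 1 → Ȟ^0 ≅ Z
degree 1: 5−0−4 = 1 → Ȟ^1 ≅ Z
degree 2: 0−0−0 = 0 → Ȟ^2 ≅ 0


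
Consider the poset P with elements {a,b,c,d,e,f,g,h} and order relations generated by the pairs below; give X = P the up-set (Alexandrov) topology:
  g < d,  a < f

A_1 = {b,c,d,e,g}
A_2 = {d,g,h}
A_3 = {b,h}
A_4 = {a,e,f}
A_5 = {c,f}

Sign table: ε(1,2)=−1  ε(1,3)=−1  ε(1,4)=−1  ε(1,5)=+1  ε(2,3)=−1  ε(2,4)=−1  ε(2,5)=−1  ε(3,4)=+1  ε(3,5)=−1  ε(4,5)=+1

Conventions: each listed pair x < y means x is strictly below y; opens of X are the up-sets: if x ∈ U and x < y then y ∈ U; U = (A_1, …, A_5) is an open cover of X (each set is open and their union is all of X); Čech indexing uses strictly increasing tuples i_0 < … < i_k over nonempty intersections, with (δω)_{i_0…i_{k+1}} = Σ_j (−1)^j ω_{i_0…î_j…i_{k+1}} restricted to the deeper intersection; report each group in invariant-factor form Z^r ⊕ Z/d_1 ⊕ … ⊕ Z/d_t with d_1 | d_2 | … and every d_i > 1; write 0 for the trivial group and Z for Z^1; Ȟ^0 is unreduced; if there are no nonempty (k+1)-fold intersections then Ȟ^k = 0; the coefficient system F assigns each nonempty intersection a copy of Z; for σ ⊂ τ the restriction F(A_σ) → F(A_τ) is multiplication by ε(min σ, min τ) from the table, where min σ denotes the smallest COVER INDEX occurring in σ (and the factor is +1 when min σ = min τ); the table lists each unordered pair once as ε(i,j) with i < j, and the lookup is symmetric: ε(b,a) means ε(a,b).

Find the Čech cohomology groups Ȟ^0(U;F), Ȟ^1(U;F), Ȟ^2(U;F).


Ȟ^0 = 0,  Ȟ^1 = Z ⊕ Z/2,  Ȟ^2 = 0

cover nerve:
  A12={d,g} A13={b} A14={e} A15={c} A23={h} A45={f}
C dims 5,6; δ0: rk 5, SNF 1^4·2
Ȟ^0: (5−5)−0=0 ⇒ 0
Ȟ^1: (6−0)−5=1 plus torsion [2] ⇒ Z ⊕ Z/2
Ȟ^2: (0−0)−0=0 ⇒ 0


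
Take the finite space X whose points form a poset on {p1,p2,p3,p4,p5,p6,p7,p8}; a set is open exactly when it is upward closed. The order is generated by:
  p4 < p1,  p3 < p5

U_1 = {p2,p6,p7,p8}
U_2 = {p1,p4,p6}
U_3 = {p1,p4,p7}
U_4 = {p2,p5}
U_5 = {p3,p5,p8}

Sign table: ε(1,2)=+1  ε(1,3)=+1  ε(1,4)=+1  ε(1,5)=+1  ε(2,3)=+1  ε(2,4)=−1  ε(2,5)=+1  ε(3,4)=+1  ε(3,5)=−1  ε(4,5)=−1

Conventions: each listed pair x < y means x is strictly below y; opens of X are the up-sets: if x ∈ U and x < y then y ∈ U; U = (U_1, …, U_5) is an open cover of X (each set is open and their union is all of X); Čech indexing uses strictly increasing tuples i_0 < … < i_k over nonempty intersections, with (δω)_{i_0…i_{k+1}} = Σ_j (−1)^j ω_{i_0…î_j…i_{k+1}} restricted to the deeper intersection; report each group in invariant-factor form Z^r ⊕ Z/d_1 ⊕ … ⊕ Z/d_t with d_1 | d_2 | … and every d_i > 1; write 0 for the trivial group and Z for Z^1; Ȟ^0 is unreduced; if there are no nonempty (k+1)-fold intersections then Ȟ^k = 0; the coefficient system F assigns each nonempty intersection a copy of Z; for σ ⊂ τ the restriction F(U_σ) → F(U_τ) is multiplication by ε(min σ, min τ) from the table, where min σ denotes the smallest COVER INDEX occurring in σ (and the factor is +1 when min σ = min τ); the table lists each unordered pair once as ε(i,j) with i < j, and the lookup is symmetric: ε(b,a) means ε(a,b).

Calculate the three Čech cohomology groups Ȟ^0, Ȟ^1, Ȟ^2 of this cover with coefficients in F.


cover nerve:
  U12={p6} U13={p7} U14={p2} U15={p8} U23={p1,p4} U45={p5}
C dims 5,6; δ0: rk 5, SNF 1^4·2
Ȟ^0: (5−5)−0=0 ⇒ 0
Ȟ^1: (6−0)−5=1 plus torsion [2] ⇒ Z ⊕ Z/2
Ȟ^2: (0−0)−0=0 ⇒ 0

Ȟ^0 ≅ 0, Ȟ^1 ≅ Z ⊕ Z/2 and Ȟ^2 ≅ 0
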